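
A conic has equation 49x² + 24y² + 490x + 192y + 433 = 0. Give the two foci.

(-5, -9) and (-5, 1)

49(x² + 10x) + 24(y² + 8y) = -433
Complete the square: 49(x + 5)² + 24(y + 4)² = -433 + 1225 + 384 = 1176
Divide by 1176: (x + 5)²/24 + (y + 4)²/49 = 1
Ellipse, center (-5, -4), major axis vertical; a² = 49, b² = 24.
c² = a² - b² = 49 - 24 = 25, so c = 5.
Foci lie on the vertical axis through the center: (h, k ± c).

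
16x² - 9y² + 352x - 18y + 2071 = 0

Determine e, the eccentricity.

Collect terms: 16(x² + 22x) -9(y² + 2y) = -2071
Completing the square gives 16(x + 11)² -9(y + 1)² = -2071 + 1936 - 9 = -144.
Divide by -144: (y + 1)²/16 - (x + 11)²/9 = 1
Hyperbola, center (-11, -1), transverse axis vertical; a² = 16, b² = 9.
c² = a² + b² = 25, so c = 5.
e = c/a = 5/4.

e = 5/4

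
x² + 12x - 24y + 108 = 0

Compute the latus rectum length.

Only x is squared. Complete the square in x: (x + 6)² = 24(y - 3).
Vertex (-6, 3); 4p = 24 so p = 6. Opens up.
Latus rectum length = |4p| = 24.

24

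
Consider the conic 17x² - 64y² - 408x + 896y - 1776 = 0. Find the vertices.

Group the x- and y-terms: 17(x² - 24x) -64(y² - 14y) = 1776
Complete the square: 17(x - 12)² -64(y - 7)² = 1776 + 2448 - 3136 = 1088
Divide through by 1088 to get (x - 12)²/64 - (y - 7)²/17 = 1.
Hyperbola, center (12, 7), transverse axis horizontal; a² = 64, b² = 17.
a = 8. Vertices at (h ± a, k).

(4, 7) and (20, 7)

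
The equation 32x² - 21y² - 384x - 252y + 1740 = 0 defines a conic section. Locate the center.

Group: 32(x² - 12x) -21(y² + 12y) = -1740
Complete the square in x and y: 32(x - 6)² -21(y + 6)² = -1740 + 1152 - 756 = -1344
Divide by -1344: (y + 6)²/64 - (x - 6)²/42 = 1
Hyperbola with center (6, -6).

(6, -6)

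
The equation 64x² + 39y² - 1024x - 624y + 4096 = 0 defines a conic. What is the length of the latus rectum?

Group: 64(x² - 16x) + 39(y² - 16y) = -4096
64(x - 8)² + 39(y - 8)² = -4096 + 4096 + 2496 = 2496
Divide by 2496: (x - 8)²/39 + (y - 8)²/64 = 1
Ellipse, center (8, 8), major axis vertical; a² = 64, b² = 39.
Latus rectum length = 2b²/a = 2·39/8 = 39/4.

39/4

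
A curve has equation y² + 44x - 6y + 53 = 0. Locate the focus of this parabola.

Only y is squared. Complete the square in y: (y - 3)² = -44(x + 1).
Vertex (-1, 3); 4p = -44 so p = -11. Opens left.
Focus is p units from the vertex along the axis: (h + p, k).

(-12, 3)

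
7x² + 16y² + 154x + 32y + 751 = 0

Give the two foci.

Rearranging, 7(x² + 22x) + 16(y² + 2y) = -751.
Complete the square in x and y: 7(x + 11)² + 16(y + 1)² = -751 + 847 + 16 = 112
Divide through by 112 to get (x + 11)²/16 + (y + 1)²/7 = 1.
Ellipse, center (-11, -1), major axis horizontal; a² = 16, b² = 7.
c² = a² - b² = 16 - 7 = 9, so c = 3.
Foci lie on the horizontal axis through the center: (h ± c, k).

(-14, -1) and (-8, -1)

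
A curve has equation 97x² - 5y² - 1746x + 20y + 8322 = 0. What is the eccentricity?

Rearranging, 97(x² - 18x) -5(y² - 4y) = -8322.
Complete the square: 97(x - 9)² -5(y - 2)² = -8322 + 7857 - 20 = -485
Divide by -485: (y - 2)²/97 - (x - 9)²/5 = 1
Hyperbola, center (9, 2), transverse axis vertical; a² = 97, b² = 5.
c² = a² + b² = 102, so c = √102.
e = c/a = √102/√97 = √9894/97.

e = √9894/97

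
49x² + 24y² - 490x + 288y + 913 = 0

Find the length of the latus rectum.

48/7

Group the x- and y-terms: 49(x² - 10x) + 24(y² + 12y) = -913
Complete the square in x and y: 49(x - 5)² + 24(y + 6)² = -913 + 1225 + 864 = 1176
Divide through by 1176 to get (x - 5)²/24 + (y + 6)²/49 = 1.
Ellipse, center (5, -6), major axis vertical; a² = 49, b² = 24.
Latus rectum length = 2b²/a = 2·24/7 = 48/7.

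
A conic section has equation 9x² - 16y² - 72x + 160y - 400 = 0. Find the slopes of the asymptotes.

Group: 9(x² - 8x) -16(y² - 10y) = 400
9(x - 4)² -16(y - 5)² = 400 + 144 - 400 = 144
Divide through by 144 to get (x - 4)²/16 - (y - 5)²/9 = 1.
Hyperbola, center (4, 5), transverse axis horizontal; a² = 16, b² = 9.
For a horizontal hyperbola the asymptotes have slope ±b/a.
Here that is ±3/4.

3/4 and -3/4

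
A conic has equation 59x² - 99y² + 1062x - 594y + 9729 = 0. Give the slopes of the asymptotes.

Group the x- and y-terms: 59(x² + 18x) -99(y² + 6y) = -9729
Complete the square: 59(x + 9)² -99(y + 3)² = -9729 + 4779 - 891 = -5841
Divide through by -5841 to get (y + 3)²/59 - (x + 9)²/99 = 1.
Hyperbola, center (-9, -3), transverse axis vertical; a² = 59, b² = 99.
For a vertical hyperbola the asymptotes have slope ±a/b.
Here that is ±√59/3√11 = ±√649/33.

√649/33 and -√649/33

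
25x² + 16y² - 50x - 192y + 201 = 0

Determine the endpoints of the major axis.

(1, 1) and (1, 11)

Rearranging, 25(x² - 2x) + 16(y² - 12y) = -201.
Complete the square in x and y: 25(x - 1)² + 16(y - 6)² = -201 + 25 + 576 = 400
Divide through by 400 to get (x - 1)²/16 + (y - 6)²/25 = 1.
Ellipse, center (1, 6), major axis vertical; a² = 25, b² = 16.
a = 5. Vertices at (h, k ± a).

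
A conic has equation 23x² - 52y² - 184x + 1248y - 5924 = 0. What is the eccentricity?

e = 5√69/23

Collect terms: 23(x² - 8x) -52(y² - 24y) = 5924
23(x - 4)² -52(y - 12)² = 5924 + 368 - 7488 = -1196
Divide through by -1196 to get (y - 12)²/23 - (x - 4)²/52 = 1.
Hyperbola, center (4, 12), transverse axis vertical; a² = 23, b² = 52.
c² = a² + b² = 75, so c = 5√3.
e = c/a = 5√3/√23 = 5√69/23.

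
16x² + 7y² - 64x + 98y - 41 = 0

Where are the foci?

(2, -13) and (2, -1)

16(x² - 4x) + 7(y² + 14y) = 41
Complete the square: 16(x - 2)² + 7(y + 7)² = 41 + 64 + 343 = 448
Dividing both sides by 448: (x - 2)²/28 + (y + 7)²/64 = 1
Ellipse, center (2, -7), major axis vertical; a² = 64, b² = 28.
c² = a² - b² = 64 - 28 = 36, so c = 6.
Foci lie on the vertical axis through the center: (h, k ± c).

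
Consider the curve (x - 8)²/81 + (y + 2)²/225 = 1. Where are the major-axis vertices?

Center (8, -2). The larger denominator 225 sits under the y-term, so the major axis is vertical; a² = 225, b² = 81.
a = 15. Vertices at (h, k ± a).

(8, -17) and (8, 13)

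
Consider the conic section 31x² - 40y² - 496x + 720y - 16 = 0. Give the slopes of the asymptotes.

Group: 31(x² - 16x) -40(y² - 18y) = 16
31(x - 8)² -40(y - 9)² = 16 + 1984 - 3240 = -1240
Divide through by -1240 to get (y - 9)²/31 - (x - 8)²/40 = 1.
Hyperbola, center (8, 9), transverse axis vertical; a² = 31, b² = 40.
For a vertical hyperbola the asymptotes have slope ±a/b.
Here that is ±√31/2√10 = ±√310/20.

√310/20 and -√310/20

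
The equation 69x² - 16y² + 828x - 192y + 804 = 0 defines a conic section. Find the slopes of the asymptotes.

Collect terms: 69(x² + 12x) -16(y² + 12y) = -804
Complete the square in x and y: 69(x + 6)² -16(y + 6)² = -804 + 2484 - 576 = 1104
Divide by 1104: (x + 6)²/16 - (y + 6)²/69 = 1
Hyperbola, center (-6, -6), transverse axis horizontal; a² = 16, b² = 69.
For a horizontal hyperbola the asymptotes have slope ±b/a.
Here that is ±√69/4.

√69/4 and -√69/4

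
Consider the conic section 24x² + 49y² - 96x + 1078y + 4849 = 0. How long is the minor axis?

4√6

Group: 24(x² - 4x) + 49(y² + 22y) = -4849
24(x - 2)² + 49(y + 11)² = -4849 + 96 + 5929 = 1176
Divide through by 1176 to get (x - 2)²/49 + (y + 11)²/24 = 1.
Ellipse, center (2, -11), major axis horizontal; a² = 49, b² = 24.
b² = 24 so b = 2√6; the minor axis has length 2b = 4√6.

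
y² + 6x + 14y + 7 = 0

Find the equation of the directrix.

x = 17/2

Only y is squared. Complete the square in y: (y + 7)² = -6(x - 7).
Vertex (7, -7); 4p = -6 so p = -3/2. Opens left.
Directrix is the vertical line x = h − p = 7 − (-3/2) = 17/2.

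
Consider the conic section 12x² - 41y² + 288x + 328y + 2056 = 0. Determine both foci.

Rearranging, 12(x² + 24x) -41(y² - 8y) = -2056.
Complete the square in x and y: 12(x + 12)² -41(y - 4)² = -2056 + 1728 - 656 = -984
Divide by -984: (y - 4)²/24 - (x + 12)²/82 = 1
Hyperbola, center (-12, 4), transverse axis vertical; a² = 24, b² = 82.
c² = a² + b² = 24 + 82 = 106, so c = √106.
Foci lie on the vertical axis through the center: (h, k ± c).

(-12, 4 - √106) and (-12, 4 + √106)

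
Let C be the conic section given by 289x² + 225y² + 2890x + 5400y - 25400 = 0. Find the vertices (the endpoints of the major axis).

(-5, -29) and (-5, 5)

Group the x- and y-terms: 289(x² + 10x) + 225(y² + 24y) = 25400
289(x + 5)² + 225(y + 12)² = 25400 + 7225 + 32400 = 65025
Divide by 65025: (x + 5)²/225 + (y + 12)²/289 = 1
Ellipse, center (-5, -12), major axis vertical; a² = 289, b² = 225.
a = 17. Vertices at (h, k ± a).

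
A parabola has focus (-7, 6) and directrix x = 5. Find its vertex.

The vertex is the midpoint between the focus and the directrix along the axis of symmetry.
Axis is horizontal (directrix is vertical). Vertex x-coordinate = (-7 + 5)/2 = -1; y-coordinate = 6.

(-1, 6)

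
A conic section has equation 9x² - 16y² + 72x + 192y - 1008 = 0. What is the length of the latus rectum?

Collect terms: 9(x² + 8x) -16(y² - 12y) = 1008
Complete the square: 9(x + 4)² -16(y - 6)² = 1008 + 144 - 576 = 576
Divide by 576: (x + 4)²/64 - (y - 6)²/36 = 1
Hyperbola, center (-4, 6), transverse axis horizontal; a² = 64, b² = 36.
Latus rectum length = 2b²/a = 2·36/8 = 9.

9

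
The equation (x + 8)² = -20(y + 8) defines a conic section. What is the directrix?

Vertex (-8, -8); 4p = -20 so p = -5. Opens down.
Directrix is the horizontal line y = k − p = -8 − (-5) = -3.

y = -3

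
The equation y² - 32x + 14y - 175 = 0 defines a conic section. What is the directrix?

Only y is squared. Complete the square in y: (y + 7)² = 32(x + 7).
Vertex (-7, -7); 4p = 32 so p = 8. Opens right.
Directrix is the vertical line x = h − p = -7 − (8) = -15.

x = -15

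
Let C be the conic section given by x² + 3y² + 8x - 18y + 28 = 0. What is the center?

(-4, 3)

Group the x- and y-terms: (x² + 8x) + 3(y² - 6y) = -28
Complete the square: (x + 4)² + 3(y - 3)² = -28 + 16 + 27 = 15
Divide through by 15 to get (x + 4)²/15 + (y - 3)²/5 = 1.
Ellipse with center (-4, 3).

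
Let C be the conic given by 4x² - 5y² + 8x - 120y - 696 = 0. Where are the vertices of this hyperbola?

Group: 4(x² + 2x) -5(y² + 24y) = 696
4(x + 1)² -5(y + 12)² = 696 + 4 - 720 = -20
Divide through by -20 to get (y + 12)²/4 - (x + 1)²/5 = 1.
Hyperbola, center (-1, -12), transverse axis vertical; a² = 4, b² = 5.
a = 2. Vertices at (h, k ± a).

(-1, -14) and (-1, -10)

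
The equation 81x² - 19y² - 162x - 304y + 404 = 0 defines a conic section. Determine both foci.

(1, -18) and (1, 2)

81(x² - 2x) -19(y² + 16y) = -404
Complete the square in x and y: 81(x - 1)² -19(y + 8)² = -404 + 81 - 1216 = -1539
Divide through by -1539 to get (y + 8)²/81 - (x - 1)²/19 = 1.
Hyperbola, center (1, -8), transverse axis vertical; a² = 81, b² = 19.
c² = a² + b² = 81 + 19 = 100, so c = 10.
Foci lie on the vertical axis through the center: (h, k ± c).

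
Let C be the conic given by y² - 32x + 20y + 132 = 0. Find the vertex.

(1, -10)

Only y is squared. Complete the square in y: (y + 10)² = 32(x - 1).
Vertex (1, -10); 4p = 32 so p = 8. Opens right.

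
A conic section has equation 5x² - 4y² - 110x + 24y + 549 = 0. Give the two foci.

Group the x- and y-terms: 5(x² - 22x) -4(y² - 6y) = -549
Completing the square gives 5(x - 11)² -4(y - 3)² = -549 + 605 - 36 = 20.
Divide through by 20 to get (x - 11)²/4 - (y - 3)²/5 = 1.
Hyperbola, center (11, 3), transverse axis horizontal; a² = 4, b² = 5.
c² = a² + b² = 4 + 5 = 9, so c = 3.
Foci lie on the horizontal axis through the center: (h ± c, k).

(8, 3) and (14, 3)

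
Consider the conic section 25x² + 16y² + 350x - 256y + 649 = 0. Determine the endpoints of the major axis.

(-7, -2) and (-7, 18)

Collect terms: 25(x² + 14x) + 16(y² - 16y) = -649
Completing the square gives 25(x + 7)² + 16(y - 8)² = -649 + 1225 + 1024 = 1600.
Divide through by 1600 to get (x + 7)²/64 + (y - 8)²/100 = 1.
Ellipse, center (-7, 8), major axis vertical; a² = 100, b² = 64.
a = 10. Vertices at (h, k ± a).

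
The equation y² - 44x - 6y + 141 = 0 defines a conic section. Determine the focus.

Only y is squared. Complete the square in y: (y - 3)² = 44(x - 3).
Vertex (3, 3); 4p = 44 so p = 11. Opens right.
Focus is p units from the vertex along the axis: (h + p, k).

(14, 3)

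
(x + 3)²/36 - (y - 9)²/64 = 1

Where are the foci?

Center (-3, 9). The positive term is the x-term, so the transverse axis is horizontal; a² = 36, b² = 64.
c² = a² + b² = 36 + 64 = 100, so c = 10.
Foci lie on the horizontal axis through the center: (h ± c, k).

(-13, 9) and (7, 9)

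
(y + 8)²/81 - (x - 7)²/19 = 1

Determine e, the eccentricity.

e = 10/9

Center (7, -8). The positive term is the y-term, so the transverse axis is vertical; a² = 81, b² = 19.
c² = a² + b² = 100, so c = 10.
e = c/a = 10/9.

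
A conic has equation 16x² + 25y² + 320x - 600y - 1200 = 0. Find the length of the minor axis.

32

16(x² + 20x) + 25(y² - 24y) = 1200
Complete the square: 16(x + 10)² + 25(y - 12)² = 1200 + 1600 + 3600 = 6400
Divide through by 6400 to get (x + 10)²/400 + (y - 12)²/256 = 1.
Ellipse, center (-10, 12), major axis horizontal; a² = 400, b² = 256.
b² = 256 so b = 16; the minor axis has length 2b = 32.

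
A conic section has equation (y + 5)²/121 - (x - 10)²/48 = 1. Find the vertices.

Center (10, -5). The positive term is the y-term, so the transverse axis is vertical; a² = 121, b² = 48.
a = 11. Vertices at (h, k ± a).

(10, -16) and (10, 6)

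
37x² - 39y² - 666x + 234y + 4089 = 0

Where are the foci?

(9, 3 - 2√19) and (9, 3 + 2√19)

37(x² - 18x) -39(y² - 6y) = -4089
37(x - 9)² -39(y - 3)² = -4089 + 2997 - 351 = -1443
Divide by -1443: (y - 3)²/37 - (x - 9)²/39 = 1
Hyperbola, center (9, 3), transverse axis vertical; a² = 37, b² = 39.
c² = a² + b² = 37 + 39 = 76, so c = 2√19.
Foci lie on the vertical axis through the center: (h, k ± c).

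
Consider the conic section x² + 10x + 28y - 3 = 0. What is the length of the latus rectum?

Only x is squared. Complete the square in x: (x + 5)² = -28(y - 1).
Vertex (-5, 1); 4p = -28 so p = -7. Opens down.
Latus rectum length = |4p| = 28.

28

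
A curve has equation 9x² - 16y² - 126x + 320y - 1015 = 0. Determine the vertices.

(7, 7) and (7, 13)

9(x² - 14x) -16(y² - 20y) = 1015
Complete the square in x and y: 9(x - 7)² -16(y - 10)² = 1015 + 441 - 1600 = -144
Divide through by -144 to get (y - 10)²/9 - (x - 7)²/16 = 1.
Hyperbola, center (7, 10), transverse axis vertical; a² = 9, b² = 16.
a = 3. Vertices at (h, k ± a).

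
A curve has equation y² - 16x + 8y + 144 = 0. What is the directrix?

Only y is squared. Complete the square in y: (y + 4)² = 16(x - 8).
Vertex (8, -4); 4p = 16 so p = 4. Opens right.
Directrix is the vertical line x = h − p = 8 − (4) = 4.

x = 4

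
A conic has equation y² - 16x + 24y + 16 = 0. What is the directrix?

x = -12

Only y is squared. Complete the square in y: (y + 12)² = 16(x + 8).
Vertex (-8, -12); 4p = 16 so p = 4. Opens right.
Directrix is the vertical line x = h − p = -8 − (4) = -12.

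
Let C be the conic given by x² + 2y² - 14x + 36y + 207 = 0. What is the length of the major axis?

4

Group: (x² - 14x) + 2(y² + 18y) = -207
(x - 7)² + 2(y + 9)² = -207 + 49 + 162 = 4
Dividing both sides by 4: (x - 7)²/4 + (y + 9)²/2 = 1
Ellipse, center (7, -9), major axis horizontal; a² = 4, b² = 2.
a² = 4 so a = 2; the major axis has length 2a = 4.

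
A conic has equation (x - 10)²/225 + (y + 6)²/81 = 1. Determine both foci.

Center (10, -6). The larger denominator 225 sits under the x-term, so the major axis is horizontal; a² = 225, b² = 81.
c² = a² - b² = 225 - 81 = 144, so c = 12.
Foci lie on the horizontal axis through the center: (h ± c, k).

(-2, -6) and (22, -6)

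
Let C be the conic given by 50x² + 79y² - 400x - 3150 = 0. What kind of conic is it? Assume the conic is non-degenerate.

No xy term. Coefficients of x² and y² are A = 50, C = 79.
A and C have the same sign but A ≠ C ⇒ ellipse.

ellipse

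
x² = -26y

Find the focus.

(0, -13/2)

Vertex (0, 0); 4p = -26 so p = -13/2. Opens down.
Focus is p units from the vertex along the axis: (h, k + p).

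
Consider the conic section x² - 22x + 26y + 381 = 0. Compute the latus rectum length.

26

Only x is squared. Complete the square in x: (x - 11)² = -26(y + 10).
Vertex (11, -10); 4p = -26 so p = -13/2. Opens down.
Latus rectum length = |4p| = 26.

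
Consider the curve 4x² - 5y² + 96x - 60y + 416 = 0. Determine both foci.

(-12, -9) and (-12, -3)

Collect terms: 4(x² + 24x) -5(y² + 12y) = -416
4(x + 12)² -5(y + 6)² = -416 + 576 - 180 = -20
Divide through by -20 to get (y + 6)²/4 - (x + 12)²/5 = 1.
Hyperbola, center (-12, -6), transverse axis vertical; a² = 4, b² = 5.
c² = a² + b² = 4 + 5 = 9, so c = 3.
Foci lie on the vertical axis through the center: (h, k ± c).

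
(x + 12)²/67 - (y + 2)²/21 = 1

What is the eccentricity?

Center (-12, -2). The positive term is the x-term, so the transverse axis is horizontal; a² = 67, b² = 21.
c² = a² + b² = 88, so c = 2√22.
e = c/a = 2√22/√67 = 2√1474/67.

e = 2√1474/67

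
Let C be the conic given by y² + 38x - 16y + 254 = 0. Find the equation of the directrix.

x = 9/2

Only y is squared. Complete the square in y: (y - 8)² = -38(x + 5).
Vertex (-5, 8); 4p = -38 so p = -19/2. Opens left.
Directrix is the vertical line x = h − p = -5 − (-19/2) = 9/2.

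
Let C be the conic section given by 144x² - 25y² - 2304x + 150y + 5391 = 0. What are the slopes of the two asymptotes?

Rearranging, 144(x² - 16x) -25(y² - 6y) = -5391.
Completing the square gives 144(x - 8)² -25(y - 3)² = -5391 + 9216 - 225 = 3600.
Divide by 3600: (x - 8)²/25 - (y - 3)²/144 = 1
Hyperbola, center (8, 3), transverse axis horizontal; a² = 25, b² = 144.
For a horizontal hyperbola the asymptotes have slope ±b/a.
Here that is ±12/5.

12/5 and -12/5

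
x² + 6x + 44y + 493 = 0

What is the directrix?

y = 0

Only x is squared. Complete the square in x: (x + 3)² = -44(y + 11).
Vertex (-3, -11); 4p = -44 so p = -11. Opens down.
Directrix is the horizontal line y = k − p = -11 − (-11) = 0.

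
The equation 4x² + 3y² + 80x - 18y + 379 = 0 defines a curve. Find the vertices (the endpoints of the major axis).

(-10, -1) and (-10, 7)

Group: 4(x² + 20x) + 3(y² - 6y) = -379
4(x + 10)² + 3(y - 3)² = -379 + 400 + 27 = 48
Divide by 48: (x + 10)²/12 + (y - 3)²/16 = 1
Ellipse, center (-10, 3), major axis vertical; a² = 16, b² = 12.
a = 4. Vertices at (h, k ± a).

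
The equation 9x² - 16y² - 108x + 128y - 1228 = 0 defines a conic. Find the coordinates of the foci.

Group the x- and y-terms: 9(x² - 12x) -16(y² - 8y) = 1228
Complete the square in x and y: 9(x - 6)² -16(y - 4)² = 1228 + 324 - 256 = 1296
Divide by 1296: (x - 6)²/144 - (y - 4)²/81 = 1
Hyperbola, center (6, 4), transverse axis horizontal; a² = 144, b² = 81.
c² = a² + b² = 144 + 81 = 225, so c = 15.
Foci lie on the horizontal axis through the center: (h ± c, k).

(-9, 4) and (21, 4)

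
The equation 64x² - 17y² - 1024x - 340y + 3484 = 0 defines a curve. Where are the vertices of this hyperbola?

64(x² - 16x) -17(y² + 20y) = -3484
Complete the square in x and y: 64(x - 8)² -17(y + 10)² = -3484 + 4096 - 1700 = -1088
Dividing both sides by -1088: (y + 10)²/64 - (x - 8)²/17 = 1
Hyperbola, center (8, -10), transverse axis vertical; a² = 64, b² = 17.
a = 8. Vertices at (h, k ± a).

(8, -18) and (8, -2)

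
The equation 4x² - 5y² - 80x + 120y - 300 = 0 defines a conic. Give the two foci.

(10, 9) and (10, 15)

Collect terms: 4(x² - 20x) -5(y² - 24y) = 300
Complete the square in x and y: 4(x - 10)² -5(y - 12)² = 300 + 400 - 720 = -20
Dividing both sides by -20: (y - 12)²/4 - (x - 10)²/5 = 1
Hyperbola, center (10, 12), transverse axis vertical; a² = 4, b² = 5.
c² = a² + b² = 4 + 5 = 9, so c = 3.
Foci lie on the vertical axis through the center: (h, k ± c).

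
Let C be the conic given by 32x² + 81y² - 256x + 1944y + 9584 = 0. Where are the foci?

32(x² - 8x) + 81(y² + 24y) = -9584
Complete the square: 32(x - 4)² + 81(y + 12)² = -9584 + 512 + 11664 = 2592
Divide by 2592: (x - 4)²/81 + (y + 12)²/32 = 1
Ellipse, center (4, -12), major axis horizontal; a² = 81, b² = 32.
c² = a² - b² = 81 - 32 = 49, so c = 7.
Foci lie on the horizontal axis through the center: (h ± c, k).

(-3, -12) and (11, -12)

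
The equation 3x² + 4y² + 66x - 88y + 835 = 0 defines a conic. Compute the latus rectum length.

Group: 3(x² + 22x) + 4(y² - 22y) = -835
Complete the square: 3(x + 11)² + 4(y - 11)² = -835 + 363 + 484 = 12
Divide by 12: (x + 11)²/4 + (y - 11)²/3 = 1
Ellipse, center (-11, 11), major axis horizontal; a² = 4, b² = 3.
Latus rectum length = 2b²/a = 2·3/2 = 3.

3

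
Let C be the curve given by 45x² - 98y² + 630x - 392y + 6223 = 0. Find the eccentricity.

Collect terms: 45(x² + 14x) -98(y² + 4y) = -6223
Complete the square: 45(x + 7)² -98(y + 2)² = -6223 + 2205 - 392 = -4410
Divide by -4410: (y + 2)²/45 - (x + 7)²/98 = 1
Hyperbola, center (-7, -2), transverse axis vertical; a² = 45, b² = 98.
c² = a² + b² = 143, so c = √143.
e = c/a = √143/3√5 = √715/15.

e = √715/15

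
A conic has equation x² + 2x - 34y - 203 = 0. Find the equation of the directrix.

y = -29/2

Only x is squared. Complete the square in x: (x + 1)² = 34(y + 6).
Vertex (-1, -6); 4p = 34 so p = 17/2. Opens up.
Directrix is the horizontal line y = k − p = -6 − (17/2) = -29/2.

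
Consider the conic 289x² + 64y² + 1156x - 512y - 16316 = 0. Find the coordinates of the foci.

(-2, -11) and (-2, 19)

Group: 289(x² + 4x) + 64(y² - 8y) = 16316
289(x + 2)² + 64(y - 4)² = 16316 + 1156 + 1024 = 18496
Dividing both sides by 18496: (x + 2)²/64 + (y - 4)²/289 = 1
Ellipse, center (-2, 4), major axis vertical; a² = 289, b² = 64.
c² = a² - b² = 289 - 64 = 225, so c = 15.
Foci lie on the vertical axis through the center: (h, k ± c).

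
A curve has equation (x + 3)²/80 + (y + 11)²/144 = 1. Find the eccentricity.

Center (-3, -11). The larger denominator 144 sits under the y-term, so the major axis is vertical; a² = 144, b² = 80.
c² = a² - b² = 64, so c = 8.
e = c/a = 8/12 = 2/3.

e = 2/3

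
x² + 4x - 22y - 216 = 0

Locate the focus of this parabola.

(-2, -9/2)

Only x is squared. Complete the square in x: (x + 2)² = 22(y + 10).
Vertex (-2, -10); 4p = 22 so p = 11/2. Opens up.
Focus is p units from the vertex along the axis: (h, k + p).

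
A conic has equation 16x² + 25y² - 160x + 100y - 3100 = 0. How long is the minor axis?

24

Group the x- and y-terms: 16(x² - 10x) + 25(y² + 4y) = 3100
Complete the square in x and y: 16(x - 5)² + 25(y + 2)² = 3100 + 400 + 100 = 3600
Divide through by 3600 to get (x - 5)²/225 + (y + 2)²/144 = 1.
Ellipse, center (5, -2), major axis horizontal; a² = 225, b² = 144.
b² = 144 so b = 12; the minor axis has length 2b = 24.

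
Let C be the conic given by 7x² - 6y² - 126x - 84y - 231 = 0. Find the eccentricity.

Collect terms: 7(x² - 18x) -6(y² + 14y) = 231
Complete the square in x and y: 7(x - 9)² -6(y + 7)² = 231 + 567 - 294 = 504
Dividing both sides by 504: (x - 9)²/72 - (y + 7)²/84 = 1
Hyperbola, center (9, -7), transverse axis horizontal; a² = 72, b² = 84.
c² = a² + b² = 156, so c = 2√39.
e = c/a = 2√39/6√2 = √78/6.

e = √78/6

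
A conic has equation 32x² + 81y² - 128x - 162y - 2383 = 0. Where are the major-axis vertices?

(-7, 1) and (11, 1)

Group: 32(x² - 4x) + 81(y² - 2y) = 2383
Complete the square in x and y: 32(x - 2)² + 81(y - 1)² = 2383 + 128 + 81 = 2592
Divide by 2592: (x - 2)²/81 + (y - 1)²/32 = 1
Ellipse, center (2, 1), major axis horizontal; a² = 81, b² = 32.
a = 9. Vertices at (h ± a, k).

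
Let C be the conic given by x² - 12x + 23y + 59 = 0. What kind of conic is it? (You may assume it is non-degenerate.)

No xy term. Coefficients of x² and y² are A = 1, C = 0.
Exactly one squared variable ⇒ parabola.

parabola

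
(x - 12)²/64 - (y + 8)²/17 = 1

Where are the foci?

Center (12, -8). The positive term is the x-term, so the transverse axis is horizontal; a² = 64, b² = 17.
c² = a² + b² = 64 + 17 = 81, so c = 9.
Foci lie on the horizontal axis through the center: (h ± c, k).

(3, -8) and (21, -8)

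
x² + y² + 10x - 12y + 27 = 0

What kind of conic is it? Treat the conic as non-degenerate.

No xy term. Coefficients of x² and y² are A = 1, C = 1.
A = C (same sign) ⇒ circle.

circle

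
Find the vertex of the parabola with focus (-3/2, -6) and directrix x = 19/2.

(4, -6)

The vertex is the midpoint between the focus and the directrix along the axis of symmetry.
Axis is horizontal (directrix is vertical). Vertex x-coordinate = (-3/2 + 19/2)/2 = 4; y-coordinate = -6.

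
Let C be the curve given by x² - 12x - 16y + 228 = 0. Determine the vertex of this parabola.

Only x is squared. Complete the square in x: (x - 6)² = 16(y - 12).
Vertex (6, 12); 4p = 16 so p = 4. Opens up.

(6, 12)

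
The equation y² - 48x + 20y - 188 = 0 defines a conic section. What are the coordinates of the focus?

(6, -10)

Only y is squared. Complete the square in y: (y + 10)² = 48(x + 6).
Vertex (-6, -10); 4p = 48 so p = 12. Opens right.
Focus is p units from the vertex along the axis: (h + p, k).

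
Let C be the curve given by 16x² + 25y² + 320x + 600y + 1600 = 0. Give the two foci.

16(x² + 20x) + 25(y² + 24y) = -1600
Complete the square: 16(x + 10)² + 25(y + 12)² = -1600 + 1600 + 3600 = 3600
Dividing both sides by 3600: (x + 10)²/225 + (y + 12)²/144 = 1
Ellipse, center (-10, -12), major axis horizontal; a² = 225, b² = 144.
c² = a² - b² = 225 - 144 = 81, so c = 9.
Foci lie on the horizontal axis through the center: (h ± c, k).

(-19, -12) and (-1, -12)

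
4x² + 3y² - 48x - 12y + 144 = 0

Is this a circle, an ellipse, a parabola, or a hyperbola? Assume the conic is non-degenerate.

ellipse

No xy term. Coefficients of x² and y² are A = 4, C = 3.
A and C have the same sign but A ≠ C ⇒ ellipse.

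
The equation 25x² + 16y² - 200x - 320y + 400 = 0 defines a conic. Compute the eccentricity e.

e = 3/5

25(x² - 8x) + 16(y² - 20y) = -400
Complete the square: 25(x - 4)² + 16(y - 10)² = -400 + 400 + 1600 = 1600
Divide by 1600: (x - 4)²/64 + (y - 10)²/100 = 1
Ellipse, center (4, 10), major axis vertical; a² = 100, b² = 64.
c² = a² - b² = 36, so c = 6.
e = c/a = 6/10 = 3/5.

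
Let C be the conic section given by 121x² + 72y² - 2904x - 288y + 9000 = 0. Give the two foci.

Group the x- and y-terms: 121(x² - 24x) + 72(y² - 4y) = -9000
Complete the square in x and y: 121(x - 12)² + 72(y - 2)² = -9000 + 17424 + 288 = 8712
Divide through by 8712 to get (x - 12)²/72 + (y - 2)²/121 = 1.
Ellipse, center (12, 2), major axis vertical; a² = 121, b² = 72.
c² = a² - b² = 121 - 72 = 49, so c = 7.
Foci lie on the vertical axis through the center: (h, k ± c).

(12, -5) and (12, 9)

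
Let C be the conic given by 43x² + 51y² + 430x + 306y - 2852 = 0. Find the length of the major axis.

Rearranging, 43(x² + 10x) + 51(y² + 6y) = 2852.
43(x + 5)² + 51(y + 3)² = 2852 + 1075 + 459 = 4386
Divide through by 4386 to get (x + 5)²/102 + (y + 3)²/86 = 1.
Ellipse, center (-5, -3), major axis horizontal; a² = 102, b² = 86.
a² = 102 so a = √102; the major axis has length 2a = 2√102.

2√102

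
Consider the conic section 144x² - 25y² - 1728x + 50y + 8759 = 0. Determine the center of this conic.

(6, 1)

Group: 144(x² - 12x) -25(y² - 2y) = -8759
Completing the square gives 144(x - 6)² -25(y - 1)² = -8759 + 5184 - 25 = -3600.
Dividing both sides by -3600: (y - 1)²/144 - (x - 6)²/25 = 1
Hyperbola with center (6, 1).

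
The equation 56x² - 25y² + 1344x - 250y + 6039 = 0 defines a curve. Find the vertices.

(-17, -5) and (-7, -5)

Group: 56(x² + 24x) -25(y² + 10y) = -6039
Completing the square gives 56(x + 12)² -25(y + 5)² = -6039 + 8064 - 625 = 1400.
Divide through by 1400 to get (x + 12)²/25 - (y + 5)²/56 = 1.
Hyperbola, center (-12, -5), transverse axis horizontal; a² = 25, b² = 56.
a = 5. Vertices at (h ± a, k).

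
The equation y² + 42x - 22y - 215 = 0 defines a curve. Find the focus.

(-5/2, 11)

Only y is squared. Complete the square in y: (y - 11)² = -42(x - 8).
Vertex (8, 11); 4p = -42 so p = -21/2. Opens left.
Focus is p units from the vertex along the axis: (h + p, k).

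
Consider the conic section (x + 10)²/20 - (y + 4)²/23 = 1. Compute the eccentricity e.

Center (-10, -4). The positive term is the x-term, so the transverse axis is horizontal; a² = 20, b² = 23.
c² = a² + b² = 43, so c = √43.
e = c/a = √43/2√5 = √215/10.

e = √215/10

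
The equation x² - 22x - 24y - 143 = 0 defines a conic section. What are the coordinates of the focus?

(11, -5)

Only x is squared. Complete the square in x: (x - 11)² = 24(y + 11).
Vertex (11, -11); 4p = 24 so p = 6. Opens up.
Focus is p units from the vertex along the axis: (h, k + p).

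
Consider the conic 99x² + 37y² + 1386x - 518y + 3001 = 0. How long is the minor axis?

99(x² + 14x) + 37(y² - 14y) = -3001
99(x + 7)² + 37(y - 7)² = -3001 + 4851 + 1813 = 3663
Divide by 3663: (x + 7)²/37 + (y - 7)²/99 = 1
Ellipse, center (-7, 7), major axis vertical; a² = 99, b² = 37.
b² = 37 so b = √37; the minor axis has length 2b = 2√37.

2√37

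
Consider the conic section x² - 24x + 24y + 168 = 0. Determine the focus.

(12, -7)

Only x is squared. Complete the square in x: (x - 12)² = -24(y + 1).
Vertex (12, -1); 4p = -24 so p = -6. Opens down.
Focus is p units from the vertex along the axis: (h, k + p).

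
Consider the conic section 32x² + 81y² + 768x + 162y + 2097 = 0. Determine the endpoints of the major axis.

(-21, -1) and (-3, -1)

Rearranging, 32(x² + 24x) + 81(y² + 2y) = -2097.
Completing the square gives 32(x + 12)² + 81(y + 1)² = -2097 + 4608 + 81 = 2592.
Divide through by 2592 to get (x + 12)²/81 + (y + 1)²/32 = 1.
Ellipse, center (-12, -1), major axis horizontal; a² = 81, b² = 32.
a = 9. Vertices at (h ± a, k).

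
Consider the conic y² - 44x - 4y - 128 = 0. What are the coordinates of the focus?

(8, 2)

Only y is squared. Complete the square in y: (y - 2)² = 44(x + 3).
Vertex (-3, 2); 4p = 44 so p = 11. Opens right.
Focus is p units from the vertex along the axis: (h + p, k).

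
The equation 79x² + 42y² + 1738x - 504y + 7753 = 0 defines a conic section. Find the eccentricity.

79(x² + 22x) + 42(y² - 12y) = -7753
Complete the square in x and y: 79(x + 11)² + 42(y - 6)² = -7753 + 9559 + 1512 = 3318
Divide through by 3318 to get (x + 11)²/42 + (y - 6)²/79 = 1.
Ellipse, center (-11, 6), major axis vertical; a² = 79, b² = 42.
c² = a² - b² = 37, so c = √37.
e = c/a = √37/√79 = √2923/79.

e = √2923/79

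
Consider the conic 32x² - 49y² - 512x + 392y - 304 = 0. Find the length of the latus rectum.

Rearranging, 32(x² - 16x) -49(y² - 8y) = 304.
Complete the square in x and y: 32(x - 8)² -49(y - 4)² = 304 + 2048 - 784 = 1568
Divide by 1568: (x - 8)²/49 - (y - 4)²/32 = 1
Hyperbola, center (8, 4), transverse axis horizontal; a² = 49, b² = 32.
Latus rectum length = 2b²/a = 2·32/7 = 64/7.

64/7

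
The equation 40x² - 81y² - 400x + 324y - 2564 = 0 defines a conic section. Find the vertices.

Rearranging, 40(x² - 10x) -81(y² - 4y) = 2564.
Complete the square: 40(x - 5)² -81(y - 2)² = 2564 + 1000 - 324 = 3240
Divide through by 3240 to get (x - 5)²/81 - (y - 2)²/40 = 1.
Hyperbola, center (5, 2), transverse axis horizontal; a² = 81, b² = 40.
a = 9. Vertices at (h ± a, k).

(-4, 2) and (14, 2)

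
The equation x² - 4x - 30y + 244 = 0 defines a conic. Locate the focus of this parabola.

(2, 31/2)

Only x is squared. Complete the square in x: (x - 2)² = 30(y - 8).
Vertex (2, 8); 4p = 30 so p = 15/2. Opens up.
Focus is p units from the vertex along the axis: (h, k + p).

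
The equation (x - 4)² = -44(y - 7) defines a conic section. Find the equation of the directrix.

Vertex (4, 7); 4p = -44 so p = -11. Opens down.
Directrix is the horizontal line y = k − p = 7 − (-11) = 18.

y = 18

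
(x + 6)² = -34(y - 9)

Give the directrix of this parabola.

Vertex (-6, 9); 4p = -34 so p = -17/2. Opens down.
Directrix is the horizontal line y = k − p = 9 − (-17/2) = 35/2.

y = 35/2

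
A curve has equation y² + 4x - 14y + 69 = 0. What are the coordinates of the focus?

Only y is squared. Complete the square in y: (y - 7)² = -4(x + 5).
Vertex (-5, 7); 4p = -4 so p = -1. Opens left.
Focus is p units from the vertex along the axis: (h + p, k).

(-6, 7)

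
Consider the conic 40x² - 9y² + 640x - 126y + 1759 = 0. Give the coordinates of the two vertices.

Group the x- and y-terms: 40(x² + 16x) -9(y² + 14y) = -1759
Complete the square in x and y: 40(x + 8)² -9(y + 7)² = -1759 + 2560 - 441 = 360
Dividing both sides by 360: (x + 8)²/9 - (y + 7)²/40 = 1
Hyperbola, center (-8, -7), transverse axis horizontal; a² = 9, b² = 40.
a = 3. Vertices at (h ± a, k).

(-11, -7) and (-5, -7)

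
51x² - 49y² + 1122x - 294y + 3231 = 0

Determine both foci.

(-21, -3) and (-1, -3)

Rearranging, 51(x² + 22x) -49(y² + 6y) = -3231.
Complete the square: 51(x + 11)² -49(y + 3)² = -3231 + 6171 - 441 = 2499
Divide through by 2499 to get (x + 11)²/49 - (y + 3)²/51 = 1.
Hyperbola, center (-11, -3), transverse axis horizontal; a² = 49, b² = 51.
c² = a² + b² = 49 + 51 = 100, so c = 10.
Foci lie on the horizontal axis through the center: (h ± c, k).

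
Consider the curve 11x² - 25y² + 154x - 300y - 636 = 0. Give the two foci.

Rearranging, 11(x² + 14x) -25(y² + 12y) = 636.
Complete the square in x and y: 11(x + 7)² -25(y + 6)² = 636 + 539 - 900 = 275
Divide through by 275 to get (x + 7)²/25 - (y + 6)²/11 = 1.
Hyperbola, center (-7, -6), transverse axis horizontal; a² = 25, b² = 11.
c² = a² + b² = 25 + 11 = 36, so c = 6.
Foci lie on the horizontal axis through the center: (h ± c, k).

(-13, -6) and (-1, -6)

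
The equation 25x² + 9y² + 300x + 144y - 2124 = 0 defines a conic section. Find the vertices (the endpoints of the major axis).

(-6, -28) and (-6, 12)

Collect terms: 25(x² + 12x) + 9(y² + 16y) = 2124
Complete the square in x and y: 25(x + 6)² + 9(y + 8)² = 2124 + 900 + 576 = 3600
Divide by 3600: (x + 6)²/144 + (y + 8)²/400 = 1
Ellipse, center (-6, -8), major axis vertical; a² = 400, b² = 144.
a = 20. Vertices at (h, k ± a).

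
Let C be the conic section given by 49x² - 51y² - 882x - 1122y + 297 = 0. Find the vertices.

Collect terms: 49(x² - 18x) -51(y² + 22y) = -297
Completing the square gives 49(x - 9)² -51(y + 11)² = -297 + 3969 - 6171 = -2499.
Dividing both sides by -2499: (y + 11)²/49 - (x - 9)²/51 = 1
Hyperbola, center (9, -11), transverse axis vertical; a² = 49, b² = 51.
a = 7. Vertices at (h, k ± a).

(9, -18) and (9, -4)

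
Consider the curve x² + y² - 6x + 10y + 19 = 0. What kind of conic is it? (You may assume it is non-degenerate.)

circle

No xy term. Coefficients of x² and y² are A = 1, C = 1.
A = C (same sign) ⇒ circle.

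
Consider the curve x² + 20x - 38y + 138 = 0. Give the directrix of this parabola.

y = -17/2

Only x is squared. Complete the square in x: (x + 10)² = 38(y - 1).
Vertex (-10, 1); 4p = 38 so p = 19/2. Opens up.
Directrix is the horizontal line y = k − p = 1 − (19/2) = -17/2.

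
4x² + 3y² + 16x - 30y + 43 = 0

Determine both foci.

Rearranging, 4(x² + 4x) + 3(y² - 10y) = -43.
Complete the square: 4(x + 2)² + 3(y - 5)² = -43 + 16 + 75 = 48
Divide through by 48 to get (x + 2)²/12 + (y - 5)²/16 = 1.
Ellipse, center (-2, 5), major axis vertical; a² = 16, b² = 12.
c² = a² - b² = 16 - 12 = 4, so c = 2.
Foci lie on the vertical axis through the center: (h, k ± c).

(-2, 3) and (-2, 7)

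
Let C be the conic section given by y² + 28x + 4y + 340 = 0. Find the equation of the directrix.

x = -5

Only y is squared. Complete the square in y: (y + 2)² = -28(x + 12).
Vertex (-12, -2); 4p = -28 so p = -7. Opens left.
Directrix is the vertical line x = h − p = -12 − (-7) = -5.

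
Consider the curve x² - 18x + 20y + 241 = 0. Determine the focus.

Only x is squared. Complete the square in x: (x - 9)² = -20(y + 8).
Vertex (9, -8); 4p = -20 so p = -5. Opens down.
Focus is p units from the vertex along the axis: (h, k + p).

(9, -13)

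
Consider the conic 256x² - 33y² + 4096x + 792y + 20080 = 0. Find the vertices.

(-8, -4) and (-8, 28)

Group: 256(x² + 16x) -33(y² - 24y) = -20080
Complete the square: 256(x + 8)² -33(y - 12)² = -20080 + 16384 - 4752 = -8448
Divide by -8448: (y - 12)²/256 - (x + 8)²/33 = 1
Hyperbola, center (-8, 12), transverse axis vertical; a² = 256, b² = 33.
a = 16. Vertices at (h, k ± a).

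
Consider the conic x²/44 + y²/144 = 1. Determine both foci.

(0, -10) and (0, 10)

Center (0, 0). The larger denominator 144 sits under the y-term, so the major axis is vertical; a² = 144, b² = 44.
c² = a² - b² = 144 - 44 = 100, so c = 10.
Foci lie on the vertical axis through the center: (h, k ± c).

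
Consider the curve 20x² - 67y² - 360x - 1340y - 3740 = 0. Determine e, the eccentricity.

Group: 20(x² - 18x) -67(y² + 20y) = 3740
20(x - 9)² -67(y + 10)² = 3740 + 1620 - 6700 = -1340
Divide through by -1340 to get (y + 10)²/20 - (x - 9)²/67 = 1.
Hyperbola, center (9, -10), transverse axis vertical; a² = 20, b² = 67.
c² = a² + b² = 87, so c = √87.
e = c/a = √87/2√5 = √435/10.

e = √435/10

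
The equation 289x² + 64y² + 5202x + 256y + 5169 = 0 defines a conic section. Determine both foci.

Group: 289(x² + 18x) + 64(y² + 4y) = -5169
Complete the square in x and y: 289(x + 9)² + 64(y + 2)² = -5169 + 23409 + 256 = 18496
Dividing both sides by 18496: (x + 9)²/64 + (y + 2)²/289 = 1
Ellipse, center (-9, -2), major axis vertical; a² = 289, b² = 64.
c² = a² - b² = 289 - 64 = 225, so c = 15.
Foci lie on the vertical axis through the center: (h, k ± c).

(-9, -17) and (-9, 13)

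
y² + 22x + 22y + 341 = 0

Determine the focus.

Only y is squared. Complete the square in y: (y + 11)² = -22(x + 10).
Vertex (-10, -11); 4p = -22 so p = -11/2. Opens left.
Focus is p units from the vertex along the axis: (h + p, k).

(-31/2, -11)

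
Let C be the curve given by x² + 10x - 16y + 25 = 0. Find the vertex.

(-5, 0)

Only x is squared. Complete the square in x: (x + 5)² = 16y.
Vertex (-5, 0); 4p = 16 so p = 4. Opens up.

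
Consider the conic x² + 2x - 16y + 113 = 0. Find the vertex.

Only x is squared. Complete the square in x: (x + 1)² = 16(y - 7).
Vertex (-1, 7); 4p = 16 so p = 4. Opens up.

(-1, 7)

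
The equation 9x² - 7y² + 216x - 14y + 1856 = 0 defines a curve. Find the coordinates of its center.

(-12, -1)

Group: 9(x² + 24x) -7(y² + 2y) = -1856
Complete the square: 9(x + 12)² -7(y + 1)² = -1856 + 1296 - 7 = -567
Divide by -567: (y + 1)²/81 - (x + 12)²/63 = 1
Hyperbola with center (-12, -1).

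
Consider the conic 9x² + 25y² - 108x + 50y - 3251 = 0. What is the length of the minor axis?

24

Collect terms: 9(x² - 12x) + 25(y² + 2y) = 3251
Complete the square: 9(x - 6)² + 25(y + 1)² = 3251 + 324 + 25 = 3600
Dividing both sides by 3600: (x - 6)²/400 + (y + 1)²/144 = 1
Ellipse, center (6, -1), major axis horizontal; a² = 400, b² = 144.
b² = 144 so b = 12; the minor axis has length 2b = 24.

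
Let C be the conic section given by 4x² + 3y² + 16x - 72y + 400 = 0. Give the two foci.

Group the x- and y-terms: 4(x² + 4x) + 3(y² - 24y) = -400
Complete the square: 4(x + 2)² + 3(y - 12)² = -400 + 16 + 432 = 48
Dividing both sides by 48: (x + 2)²/12 + (y - 12)²/16 = 1
Ellipse, center (-2, 12), major axis vertical; a² = 16, b² = 12.
c² = a² - b² = 16 - 12 = 4, so c = 2.
Foci lie on the vertical axis through the center: (h, k ± c).

(-2, 10) and (-2, 14)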